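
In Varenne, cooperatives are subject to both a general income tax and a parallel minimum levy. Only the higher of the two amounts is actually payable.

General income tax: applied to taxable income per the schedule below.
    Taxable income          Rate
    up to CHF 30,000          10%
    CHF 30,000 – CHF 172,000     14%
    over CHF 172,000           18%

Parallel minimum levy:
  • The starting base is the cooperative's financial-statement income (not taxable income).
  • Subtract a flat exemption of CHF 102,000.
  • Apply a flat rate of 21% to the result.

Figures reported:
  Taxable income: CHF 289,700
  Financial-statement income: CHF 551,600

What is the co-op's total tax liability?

General income tax:
  CHF 30,000 × 10% = CHF 3,000
  CHF 142,000 × 14% = CHF 19,880
  CHF 117,700 × 18% = CHF 21,186
  → CHF 44,066

Parallel minimum levy:
  Base (financial-statement income): CHF 551,600
  Less exemption CHF 102,000 → base CHF 449,600
  CHF 449,600 × 21% = CHF 94,416

CHF 94,416 > CHF 44,066, so the parallel minimum levy is the binding amount.

CHF 94,416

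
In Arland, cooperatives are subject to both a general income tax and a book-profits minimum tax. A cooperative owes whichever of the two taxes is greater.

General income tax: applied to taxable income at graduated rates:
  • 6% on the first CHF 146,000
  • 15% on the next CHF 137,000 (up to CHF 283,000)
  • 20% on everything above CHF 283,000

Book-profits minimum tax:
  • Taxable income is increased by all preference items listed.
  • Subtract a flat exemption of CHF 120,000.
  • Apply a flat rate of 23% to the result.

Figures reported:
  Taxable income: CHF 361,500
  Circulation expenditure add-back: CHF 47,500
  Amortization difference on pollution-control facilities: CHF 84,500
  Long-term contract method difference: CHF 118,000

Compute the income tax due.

Book-profits minimum tax:
  Adjusted income: CHF 361,500 + CHF 47,500 + CHF 84,500 + CHF 118,000 = CHF 611,500
  Less exemption CHF 120,000 → base CHF 491,500
  CHF 491,500 × 23% = CHF 113,045

General income tax:
  CHF 146,000 × 6% = CHF 8,760
  CHF 137,000 × 15% = CHF 20,550
  CHF 78,500 × 20% = CHF 15,700
  → CHF 45,010

CHF 113,045 > CHF 45,010, so the book-profits minimum tax is the binding amount.

CHF 113,045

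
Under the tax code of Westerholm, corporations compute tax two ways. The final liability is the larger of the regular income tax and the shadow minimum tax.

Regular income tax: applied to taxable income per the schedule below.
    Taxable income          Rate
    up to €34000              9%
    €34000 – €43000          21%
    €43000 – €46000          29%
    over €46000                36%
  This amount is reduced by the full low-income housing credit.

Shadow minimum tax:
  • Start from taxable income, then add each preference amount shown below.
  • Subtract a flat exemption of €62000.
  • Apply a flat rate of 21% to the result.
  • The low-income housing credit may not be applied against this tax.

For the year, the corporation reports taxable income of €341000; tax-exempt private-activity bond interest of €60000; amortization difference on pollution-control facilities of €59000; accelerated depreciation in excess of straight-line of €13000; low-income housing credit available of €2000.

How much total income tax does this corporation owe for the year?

Shadow minimum tax:
  Adjusted income: €341000 + €60000 + €59000 + €13000 = €473000
  Less exemption €62000 → base €411000
  €411000 × 21% = €86310

Regular income tax:
  €34000 × 9% = €3060
  €9000 × 21% = €1890
  €3000 × 29% = €870
  €295000 × 36% = €106200
  → €112020
  Less low-income housing credit €2000 → €110020

€110020 > €86310, so the regular income tax governs.

€110020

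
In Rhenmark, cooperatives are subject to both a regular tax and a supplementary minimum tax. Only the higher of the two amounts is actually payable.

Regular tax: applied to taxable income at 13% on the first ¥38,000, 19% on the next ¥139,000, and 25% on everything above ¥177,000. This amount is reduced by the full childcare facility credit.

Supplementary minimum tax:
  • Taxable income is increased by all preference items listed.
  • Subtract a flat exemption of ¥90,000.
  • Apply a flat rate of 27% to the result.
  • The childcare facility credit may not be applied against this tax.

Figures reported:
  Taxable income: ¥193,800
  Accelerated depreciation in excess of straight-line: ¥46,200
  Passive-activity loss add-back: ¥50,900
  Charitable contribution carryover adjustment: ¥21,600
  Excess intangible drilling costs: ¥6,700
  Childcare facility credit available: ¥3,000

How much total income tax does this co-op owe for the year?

Regular tax:
  ¥38,000 × 13% = ¥4,940
  ¥139,000 × 19% = ¥26,410
  ¥16,800 × 25% = ¥4,200
  → ¥35,550
  Less childcare facility credit ¥3,000 → ¥32,550

Supplementary minimum tax:
  Adjusted income: ¥193,800 + ¥46,200 + ¥50,900 + ¥21,600 + ¥6,700 = ¥319,200
  Less exemption ¥90,000 → base ¥229,200
  ¥229,200 × 27% = ¥61,884

¥61,884 > ¥32,550, so the supplementary minimum tax is the binding amount.

¥61,884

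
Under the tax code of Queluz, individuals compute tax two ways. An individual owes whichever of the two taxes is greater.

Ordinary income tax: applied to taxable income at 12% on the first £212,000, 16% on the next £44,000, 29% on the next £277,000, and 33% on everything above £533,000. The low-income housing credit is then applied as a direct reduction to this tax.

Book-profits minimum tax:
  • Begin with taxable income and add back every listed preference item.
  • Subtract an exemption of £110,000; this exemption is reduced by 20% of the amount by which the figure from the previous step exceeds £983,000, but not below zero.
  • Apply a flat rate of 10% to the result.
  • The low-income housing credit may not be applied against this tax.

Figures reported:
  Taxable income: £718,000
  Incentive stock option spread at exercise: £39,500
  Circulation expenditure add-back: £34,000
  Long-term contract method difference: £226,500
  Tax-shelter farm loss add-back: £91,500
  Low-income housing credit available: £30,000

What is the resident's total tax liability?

Ordinary income tax:
  £212,000 × 12% = £25,440
  £44,000 × 16% = £7,040
  £277,000 × 29% = £80,330
  £185,000 × 33% = £61,050
  → £173,860
  Less low-income housing credit £30,000 → £143,860

Book-profits minimum tax:
  Adjusted income: £718,000 + £39,500 + £34,000 + £226,500 + £91,500 = £1,109,500
  Exemption: £110,000 − 20% × (£1,109,500 − £983,000) = £110,000 − £25,300 = £84,700
  Base: £1,109,500 − £84,700 = £1,024,800
  £1,024,800 × 10% = £102,480

£143,860 > £102,480, so the ordinary income tax governs.

£143,860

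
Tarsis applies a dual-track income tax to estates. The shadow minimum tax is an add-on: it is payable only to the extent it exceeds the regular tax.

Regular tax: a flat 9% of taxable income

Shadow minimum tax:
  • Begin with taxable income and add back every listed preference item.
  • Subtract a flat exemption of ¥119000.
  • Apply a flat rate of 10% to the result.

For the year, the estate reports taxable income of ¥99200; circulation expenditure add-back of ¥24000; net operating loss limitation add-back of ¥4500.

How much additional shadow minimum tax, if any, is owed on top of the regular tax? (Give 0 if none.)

¥0

Shadow minimum tax:
  Adjusted income: ¥99200 + ¥24000 + ¥4500 = ¥127700
  Less exemption ¥119000 → base ¥8700
  ¥8700 × 10% = ¥870

Regular tax:
  ¥99200 × 9% = ¥8928

¥870 ≤ ¥8928, so no add-on is due.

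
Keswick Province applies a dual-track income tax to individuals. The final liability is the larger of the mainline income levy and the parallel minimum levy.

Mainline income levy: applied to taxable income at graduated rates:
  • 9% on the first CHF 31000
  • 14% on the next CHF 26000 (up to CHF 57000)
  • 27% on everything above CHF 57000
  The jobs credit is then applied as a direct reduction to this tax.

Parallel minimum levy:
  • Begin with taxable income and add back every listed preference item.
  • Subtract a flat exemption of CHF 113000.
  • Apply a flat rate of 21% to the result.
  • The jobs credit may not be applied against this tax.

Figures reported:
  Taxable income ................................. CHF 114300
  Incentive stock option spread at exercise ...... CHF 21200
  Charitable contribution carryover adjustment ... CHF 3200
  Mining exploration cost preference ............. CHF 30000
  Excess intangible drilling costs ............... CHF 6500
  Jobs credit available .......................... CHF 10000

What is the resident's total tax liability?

Parallel minimum levy:
  Adjusted income: CHF 114300 + CHF 21200 + CHF 3200 + CHF 30000 + CHF 6500 = CHF 175200
  Less exemption CHF 113000 → base CHF 62200
  CHF 62200 × 21% = CHF 13062

Mainline income levy:
  CHF 31000 × 9% = CHF 2790
  CHF 26000 × 14% = CHF 3640
  CHF 57300 × 27% = CHF 15471
  → CHF 21901
  Less jobs credit CHF 10000 → CHF 11901

CHF 13062 > CHF 11901, so the parallel minimum levy is the binding amount.

CHF 13062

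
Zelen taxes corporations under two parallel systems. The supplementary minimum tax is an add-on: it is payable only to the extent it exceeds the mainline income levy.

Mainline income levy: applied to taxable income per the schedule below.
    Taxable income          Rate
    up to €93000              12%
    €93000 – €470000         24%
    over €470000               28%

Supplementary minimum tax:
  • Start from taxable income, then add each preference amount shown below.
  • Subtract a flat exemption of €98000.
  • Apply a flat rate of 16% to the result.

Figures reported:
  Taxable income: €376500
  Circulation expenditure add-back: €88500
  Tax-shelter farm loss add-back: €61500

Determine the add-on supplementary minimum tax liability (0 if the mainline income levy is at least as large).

€0

Supplementary minimum tax:
  Adjusted income: €376500 + €88500 + €61500 = €526500
  Less exemption €98000 → base €428500
  €428500 × 16% = €68560

Mainline income levy:
  €93000 × 12% = €11160
  €283500 × 24% = €68040
  → €79200

€68560 ≤ €79200, so no add-on is due.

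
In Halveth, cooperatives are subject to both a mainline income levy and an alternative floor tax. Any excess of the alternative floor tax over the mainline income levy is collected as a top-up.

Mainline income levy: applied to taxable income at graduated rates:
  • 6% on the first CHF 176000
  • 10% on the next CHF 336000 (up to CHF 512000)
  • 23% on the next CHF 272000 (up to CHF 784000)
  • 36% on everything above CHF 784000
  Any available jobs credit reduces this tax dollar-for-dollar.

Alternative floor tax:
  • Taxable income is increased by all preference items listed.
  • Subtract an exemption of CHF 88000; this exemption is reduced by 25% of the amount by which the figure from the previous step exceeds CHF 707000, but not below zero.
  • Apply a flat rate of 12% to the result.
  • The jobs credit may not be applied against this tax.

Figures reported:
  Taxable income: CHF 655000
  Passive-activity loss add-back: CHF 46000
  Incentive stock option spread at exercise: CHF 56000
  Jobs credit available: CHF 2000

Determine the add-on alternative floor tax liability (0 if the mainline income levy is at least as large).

Mainline income levy:
  CHF 176000 × 6% = CHF 10560
  CHF 336000 × 10% = CHF 33600
  CHF 143000 × 23% = CHF 32890
  → CHF 77050
  Less jobs credit CHF 2000 → CHF 75050

Alternative floor tax:
  Adjusted income: CHF 655000 + CHF 46000 + CHF 56000 = CHF 757000
  Exemption: CHF 88000 − 25% × (CHF 757000 − CHF 707000) = CHF 88000 − CHF 12500 = CHF 75500
  Base: CHF 757000 − CHF 75500 = CHF 681500
  CHF 681500 × 12% = CHF 81780

Excess of alternative floor tax over mainline income levy: CHF 81780 − CHF 75050 = CHF 6730.

CHF 6730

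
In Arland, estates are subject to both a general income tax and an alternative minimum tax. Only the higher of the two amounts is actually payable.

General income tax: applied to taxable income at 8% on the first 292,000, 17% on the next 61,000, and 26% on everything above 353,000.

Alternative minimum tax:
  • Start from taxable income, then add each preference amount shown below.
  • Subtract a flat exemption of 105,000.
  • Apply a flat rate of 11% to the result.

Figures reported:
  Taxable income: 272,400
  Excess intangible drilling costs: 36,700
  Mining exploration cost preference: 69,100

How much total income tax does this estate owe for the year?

Alternative minimum tax:
  Adjusted income: 272,400 + 36,700 + 69,100 = 378,200
  Less exemption 105,000 → base 273,200
  273,200 × 11% = 30,052

General income tax:
  272,400 × 8% = 21,792

30,052 > 21,792, so the alternative minimum tax is the binding amount.

30,052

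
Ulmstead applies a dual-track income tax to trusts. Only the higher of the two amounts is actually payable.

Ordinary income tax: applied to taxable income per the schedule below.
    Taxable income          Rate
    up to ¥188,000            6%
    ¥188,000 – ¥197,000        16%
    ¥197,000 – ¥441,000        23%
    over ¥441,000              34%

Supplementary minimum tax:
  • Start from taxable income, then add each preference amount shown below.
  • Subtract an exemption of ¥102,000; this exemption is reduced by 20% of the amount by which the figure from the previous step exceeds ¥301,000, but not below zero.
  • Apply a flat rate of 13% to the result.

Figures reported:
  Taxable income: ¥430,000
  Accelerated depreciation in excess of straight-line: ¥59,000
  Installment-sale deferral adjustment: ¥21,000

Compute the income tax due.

Supplementary minimum tax:
  Adjusted income: ¥430,000 + ¥59,000 + ¥21,000 = ¥510,000
  Exemption: ¥102,000 − 20% × (¥510,000 − ¥301,000) = ¥102,000 − ¥41,800 = ¥60,200
  Base: ¥510,000 − ¥60,200 = ¥449,800
  ¥449,800 × 13% = ¥58,474

Ordinary income tax:
  ¥188,000 × 6% = ¥11,280
  ¥9,000 × 16% = ¥1,440
  ¥233,000 × 23% = ¥53,590
  → ¥66,310

¥66,310 > ¥58,474, so the ordinary income tax governs.

¥66,310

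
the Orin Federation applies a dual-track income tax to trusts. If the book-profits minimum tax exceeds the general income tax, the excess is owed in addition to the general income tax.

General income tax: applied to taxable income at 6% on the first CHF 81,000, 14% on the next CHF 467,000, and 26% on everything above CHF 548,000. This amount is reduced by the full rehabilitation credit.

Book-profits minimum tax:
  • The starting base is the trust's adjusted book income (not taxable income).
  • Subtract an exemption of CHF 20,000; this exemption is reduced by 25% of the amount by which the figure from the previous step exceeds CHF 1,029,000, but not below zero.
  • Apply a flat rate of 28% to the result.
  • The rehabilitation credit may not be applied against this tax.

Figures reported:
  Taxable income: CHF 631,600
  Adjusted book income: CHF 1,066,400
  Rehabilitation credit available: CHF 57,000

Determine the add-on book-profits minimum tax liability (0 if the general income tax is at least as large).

CHF 260,634

General income tax:
  CHF 81,000 × 6% = CHF 4,860
  CHF 467,000 × 14% = CHF 65,380
  CHF 83,600 × 26% = CHF 21,736
  → CHF 91,976
  Less rehabilitation credit CHF 57,000 → CHF 34,976

Book-profits minimum tax:
  Base (adjusted book income): CHF 1,066,400
  Exemption: CHF 20,000 − 25% × (CHF 1,066,400 − CHF 1,029,000) = CHF 20,000 − CHF 9,350 = CHF 10,650
  Base: CHF 1,066,400 − CHF 10,650 = CHF 1,055,750
  CHF 1,055,750 × 28% = CHF 295,610

Excess of book-profits minimum tax over general income tax: CHF 295,610 − CHF 34,976 = CHF 260,634.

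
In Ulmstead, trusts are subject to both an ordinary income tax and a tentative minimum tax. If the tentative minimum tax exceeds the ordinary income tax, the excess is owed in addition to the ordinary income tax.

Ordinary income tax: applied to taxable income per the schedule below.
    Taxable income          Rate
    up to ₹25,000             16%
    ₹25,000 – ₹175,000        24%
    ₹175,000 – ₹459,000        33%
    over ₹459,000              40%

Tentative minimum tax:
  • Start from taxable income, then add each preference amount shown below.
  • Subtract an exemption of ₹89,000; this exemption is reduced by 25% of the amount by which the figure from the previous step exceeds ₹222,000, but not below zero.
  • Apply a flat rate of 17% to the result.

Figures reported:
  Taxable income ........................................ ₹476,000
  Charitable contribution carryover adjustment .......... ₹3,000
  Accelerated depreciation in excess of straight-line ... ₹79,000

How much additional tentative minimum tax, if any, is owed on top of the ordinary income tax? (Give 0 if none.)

Ordinary income tax:
  ₹25,000 × 16% = ₹4,000
  ₹150,000 × 24% = ₹36,000
  ₹284,000 × 33% = ₹93,720
  ₹17,000 × 40% = ₹6,800
  → ₹140,520

Tentative minimum tax:
  Adjusted income: ₹476,000 + ₹3,000 + ₹79,000 = ₹558,000
  Exemption: ₹89,000 − 25% × (₹558,000 − ₹222,000) = ₹89,000 − ₹84,000 = ₹5,000
  Base: ₹558,000 − ₹5,000 = ₹553,000
  ₹553,000 × 17% = ₹94,010

₹94,010 ≤ ₹140,520, so no add-on is due.

₹0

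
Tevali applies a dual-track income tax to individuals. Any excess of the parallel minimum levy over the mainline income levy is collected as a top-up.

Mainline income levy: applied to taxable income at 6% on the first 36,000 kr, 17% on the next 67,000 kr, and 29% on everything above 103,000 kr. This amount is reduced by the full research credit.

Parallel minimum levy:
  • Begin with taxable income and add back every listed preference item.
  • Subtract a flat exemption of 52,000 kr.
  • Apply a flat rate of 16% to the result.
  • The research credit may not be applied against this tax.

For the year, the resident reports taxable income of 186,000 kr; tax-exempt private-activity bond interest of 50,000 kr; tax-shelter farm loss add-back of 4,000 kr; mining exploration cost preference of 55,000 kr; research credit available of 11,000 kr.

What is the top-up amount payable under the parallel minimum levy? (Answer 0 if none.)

12,260 kr

Parallel minimum levy:
  Adjusted income: 186,000 kr + 50,000 kr + 4,000 kr + 55,000 kr = 295,000 kr
  Less exemption 52,000 kr → base 243,000 kr
  243,000 kr × 16% = 38,880 kr

Mainline income levy:
  36,000 kr × 6% = 2,160 kr
  67,000 kr × 17% = 11,390 kr
  83,000 kr × 29% = 24,070 kr
  → 37,620 kr
  Less research credit 11,000 kr → 26,620 kr

Excess of parallel minimum levy over mainline income levy: 38,880 kr − 26,620 kr = 12,260 kr.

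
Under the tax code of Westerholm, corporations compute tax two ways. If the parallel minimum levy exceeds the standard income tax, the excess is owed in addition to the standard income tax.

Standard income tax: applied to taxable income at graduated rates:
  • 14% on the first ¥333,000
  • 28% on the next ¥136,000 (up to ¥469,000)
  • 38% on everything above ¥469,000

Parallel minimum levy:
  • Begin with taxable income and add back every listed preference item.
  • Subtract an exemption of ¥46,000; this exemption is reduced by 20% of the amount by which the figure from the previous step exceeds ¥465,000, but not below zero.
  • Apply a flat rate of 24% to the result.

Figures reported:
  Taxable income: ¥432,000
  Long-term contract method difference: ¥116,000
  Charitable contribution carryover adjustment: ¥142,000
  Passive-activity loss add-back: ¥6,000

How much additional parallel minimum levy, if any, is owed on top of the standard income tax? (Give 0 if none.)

Parallel minimum levy:
  Adjusted income: ¥432,000 + ¥116,000 + ¥142,000 + ¥6,000 = ¥696,000
  Exemption: 20% × (¥696,000 − ¥465,000) = ¥46,200 ≥ ¥46,000, so the exemption is fully phased out
  Base: ¥696,000 − ¥0 = ¥696,000
  ¥696,000 × 24% = ¥167,040

Standard income tax:
  ¥333,000 × 14% = ¥46,620
  ¥99,000 × 28% = ¥27,720
  → ¥74,340

Excess of parallel minimum levy over standard income tax: ¥167,040 − ¥74,340 = ¥92,700.

¥92,700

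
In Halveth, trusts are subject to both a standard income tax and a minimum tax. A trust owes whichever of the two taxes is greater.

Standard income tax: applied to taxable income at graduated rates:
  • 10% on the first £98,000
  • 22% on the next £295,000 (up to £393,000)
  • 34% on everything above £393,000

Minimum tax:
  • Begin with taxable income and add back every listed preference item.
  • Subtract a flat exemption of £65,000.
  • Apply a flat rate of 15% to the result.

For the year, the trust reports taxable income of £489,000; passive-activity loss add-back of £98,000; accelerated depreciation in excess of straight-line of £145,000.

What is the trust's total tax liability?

£107,340

Minimum tax:
  Adjusted income: £489,000 + £98,000 + £145,000 = £732,000
  Less exemption £65,000 → base £667,000
  £667,000 × 15% = £100,050

Standard income tax:
  £98,000 × 10% = £9,800
  £295,000 × 22% = £64,900
  £96,000 × 34% = £32,640
  → £107,340

£107,340 > £100,050, so the standard income tax governs.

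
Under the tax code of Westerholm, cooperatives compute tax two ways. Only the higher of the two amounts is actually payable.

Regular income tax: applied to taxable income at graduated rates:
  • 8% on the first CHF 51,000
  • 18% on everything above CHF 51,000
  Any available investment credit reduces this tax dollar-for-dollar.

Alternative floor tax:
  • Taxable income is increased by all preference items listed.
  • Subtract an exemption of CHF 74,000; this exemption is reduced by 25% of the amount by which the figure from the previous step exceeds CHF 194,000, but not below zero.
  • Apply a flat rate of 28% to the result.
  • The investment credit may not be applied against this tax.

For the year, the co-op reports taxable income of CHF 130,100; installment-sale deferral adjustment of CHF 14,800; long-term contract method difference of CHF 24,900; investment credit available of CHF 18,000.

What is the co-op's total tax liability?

Regular income tax:
  CHF 51,000 × 8% = CHF 4,080
  CHF 79,100 × 18% = CHF 14,238
  → CHF 18,318
  Less investment credit CHF 18,000 → CHF 318

Alternative floor tax:
  Adjusted income: CHF 130,100 + CHF 14,800 + CHF 24,900 = CHF 169,800
  Exemption: CHF 169,800 ≤ CHF 194,000, so full CHF 74,000 applies
  Base: CHF 169,800 − CHF 74,000 = CHF 95,800
  CHF 95,800 × 28% = CHF 26,824

CHF 26,824 > CHF 318, so the alternative floor tax is the binding amount.

CHF 26,824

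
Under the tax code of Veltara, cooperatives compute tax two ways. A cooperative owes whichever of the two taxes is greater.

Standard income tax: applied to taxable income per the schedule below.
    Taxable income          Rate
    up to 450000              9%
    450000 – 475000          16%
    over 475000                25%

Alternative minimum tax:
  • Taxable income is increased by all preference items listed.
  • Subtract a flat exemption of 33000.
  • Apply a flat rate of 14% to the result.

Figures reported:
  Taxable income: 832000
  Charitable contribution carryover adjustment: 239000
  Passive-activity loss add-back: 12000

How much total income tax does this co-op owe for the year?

Standard income tax:
  450000 × 9% = 40500
  25000 × 16% = 4000
  357000 × 25% = 89250
  → 133750

Alternative minimum tax:
  Adjusted income: 832000 + 239000 + 12000 = 1083000
  Less exemption 33000 → base 1050000
  1050000 × 14% = 147000

147000 > 133750, so the alternative minimum tax is the binding amount.

147000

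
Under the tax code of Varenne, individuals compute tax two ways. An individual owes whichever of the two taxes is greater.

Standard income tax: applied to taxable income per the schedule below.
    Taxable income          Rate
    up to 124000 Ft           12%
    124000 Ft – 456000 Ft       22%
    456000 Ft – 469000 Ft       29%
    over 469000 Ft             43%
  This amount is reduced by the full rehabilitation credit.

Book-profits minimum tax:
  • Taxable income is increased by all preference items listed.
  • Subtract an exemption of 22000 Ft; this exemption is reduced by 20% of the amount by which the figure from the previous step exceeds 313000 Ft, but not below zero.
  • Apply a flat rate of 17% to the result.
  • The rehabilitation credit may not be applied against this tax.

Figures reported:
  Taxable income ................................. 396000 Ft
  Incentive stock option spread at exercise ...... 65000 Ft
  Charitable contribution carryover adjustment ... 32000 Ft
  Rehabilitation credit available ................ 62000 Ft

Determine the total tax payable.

Book-profits minimum tax:
  Adjusted income: 396000 Ft + 65000 Ft + 32000 Ft = 493000 Ft
  Exemption: 20% × (493000 Ft − 313000 Ft) = 36000 Ft ≥ 22000 Ft, so the exemption is fully phased out
  Base: 493000 Ft − 0 Ft = 493000 Ft
  493000 Ft × 17% = 83810 Ft

Standard income tax:
  124000 Ft × 12% = 14880 Ft
  272000 Ft × 22% = 59840 Ft
  → 74720 Ft
  Less rehabilitation credit 62000 Ft → 12720 Ft

83810 Ft > 12720 Ft, so the book-profits minimum tax is the binding amount.

83810 Ft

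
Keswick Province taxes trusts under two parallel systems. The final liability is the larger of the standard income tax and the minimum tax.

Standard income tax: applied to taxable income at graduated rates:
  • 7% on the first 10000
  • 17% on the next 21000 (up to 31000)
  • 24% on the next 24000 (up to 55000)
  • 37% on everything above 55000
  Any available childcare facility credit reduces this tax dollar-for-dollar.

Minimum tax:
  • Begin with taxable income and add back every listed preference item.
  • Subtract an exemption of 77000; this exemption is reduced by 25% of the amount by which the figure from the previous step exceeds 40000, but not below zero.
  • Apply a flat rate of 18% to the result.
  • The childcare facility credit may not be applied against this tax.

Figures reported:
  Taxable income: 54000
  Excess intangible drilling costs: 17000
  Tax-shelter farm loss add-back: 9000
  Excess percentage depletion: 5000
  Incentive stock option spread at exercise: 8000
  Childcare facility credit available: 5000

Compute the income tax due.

5265

Standard income tax:
  10000 × 7% = 700
  21000 × 17% = 3570
  23000 × 24% = 5520
  → 9790
  Less childcare facility credit 5000 → 4790

Minimum tax:
  Adjusted income: 54000 + 17000 + 9000 + 5000 + 8000 = 93000
  Exemption: 77000 − 25% × (93000 − 40000) = 77000 − 13250 = 63750
  Base: 93000 − 63750 = 29250
  29250 × 18% = 5265

5265 > 4790, so the minimum tax is the binding amount.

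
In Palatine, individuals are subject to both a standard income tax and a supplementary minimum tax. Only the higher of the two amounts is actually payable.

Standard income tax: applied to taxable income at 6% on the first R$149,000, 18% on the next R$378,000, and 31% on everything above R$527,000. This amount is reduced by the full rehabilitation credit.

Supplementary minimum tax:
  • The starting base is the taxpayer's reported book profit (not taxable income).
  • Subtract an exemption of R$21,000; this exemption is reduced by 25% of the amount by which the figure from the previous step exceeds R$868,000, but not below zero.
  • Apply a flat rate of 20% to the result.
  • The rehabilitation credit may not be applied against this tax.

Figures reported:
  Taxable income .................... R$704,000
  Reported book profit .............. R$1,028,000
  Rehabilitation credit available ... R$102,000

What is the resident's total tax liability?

R$205,600

Supplementary minimum tax:
  Base (reported book profit): R$1,028,000
  Exemption: 25% × (R$1,028,000 − R$868,000) = R$40,000 ≥ R$21,000, so the exemption is fully phased out
  Base: R$1,028,000 − R$0 = R$1,028,000
  R$1,028,000 × 20% = R$205,600

Standard income tax:
  R$149,000 × 6% = R$8,940
  R$378,000 × 18% = R$68,040
  R$177,000 × 31% = R$54,870
  → R$131,850
  Less rehabilitation credit R$102,000 → R$29,850

R$205,600 > R$29,850, so the supplementary minimum tax is the binding amount.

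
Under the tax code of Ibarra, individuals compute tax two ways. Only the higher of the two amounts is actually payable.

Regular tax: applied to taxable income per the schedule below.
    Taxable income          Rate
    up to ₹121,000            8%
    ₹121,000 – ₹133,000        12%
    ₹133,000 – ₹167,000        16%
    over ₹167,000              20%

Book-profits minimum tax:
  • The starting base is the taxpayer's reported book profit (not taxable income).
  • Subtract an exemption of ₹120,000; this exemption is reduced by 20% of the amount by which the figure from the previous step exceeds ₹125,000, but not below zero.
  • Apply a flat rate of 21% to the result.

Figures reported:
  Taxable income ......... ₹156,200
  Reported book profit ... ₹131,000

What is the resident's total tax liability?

Book-profits minimum tax:
  Base (reported book profit): ₹131,000
  Exemption: ₹120,000 − 20% × (₹131,000 − ₹125,000) = ₹120,000 − ₹1,200 = ₹118,800
  Base: ₹131,000 − ₹118,800 = ₹12,200
  ₹12,200 × 21% = ₹2,562

Regular tax:
  ₹121,000 × 8% = ₹9,680
  ₹12,000 × 12% = ₹1,440
  ₹23,200 × 16% = ₹3,712
  → ₹14,832

₹14,832 > ₹2,562, so the regular tax governs.

₹14,832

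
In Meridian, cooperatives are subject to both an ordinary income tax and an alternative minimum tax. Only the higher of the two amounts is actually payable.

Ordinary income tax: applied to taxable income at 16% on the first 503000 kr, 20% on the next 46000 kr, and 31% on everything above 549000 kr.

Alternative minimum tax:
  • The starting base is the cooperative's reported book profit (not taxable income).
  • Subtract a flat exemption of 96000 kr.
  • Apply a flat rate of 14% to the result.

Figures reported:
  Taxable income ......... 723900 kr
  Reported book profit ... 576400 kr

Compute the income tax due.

143899 kr

Ordinary income tax:
  503000 kr × 16% = 80480 kr
  46000 kr × 20% = 9200 kr
  174900 kr × 31% = 54219 kr
  → 143899 kr

Alternative minimum tax:
  Base (reported book profit): 576400 kr
  Less exemption 96000 kr → base 480400 kr
  480400 kr × 14% = 67256 kr

143899 kr > 67256 kr, so the ordinary income tax governs.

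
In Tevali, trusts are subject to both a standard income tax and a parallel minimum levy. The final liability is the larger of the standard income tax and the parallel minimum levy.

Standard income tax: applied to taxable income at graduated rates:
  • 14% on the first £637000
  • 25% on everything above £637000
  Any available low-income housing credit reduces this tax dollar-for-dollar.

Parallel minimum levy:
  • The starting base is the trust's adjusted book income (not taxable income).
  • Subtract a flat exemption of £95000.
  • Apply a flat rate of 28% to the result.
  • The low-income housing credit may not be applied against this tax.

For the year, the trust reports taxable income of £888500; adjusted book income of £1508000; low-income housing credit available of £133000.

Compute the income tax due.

Parallel minimum levy:
  Base (adjusted book income): £1508000
  Less exemption £95000 → base £1413000
  £1413000 × 28% = £395640

Standard income tax:
  £637000 × 14% = £89180
  £251500 × 25% = £62875
  → £152055
  Less low-income housing credit £133000 → £19055

£395640 > £19055, so the parallel minimum levy is the binding amount.

£395640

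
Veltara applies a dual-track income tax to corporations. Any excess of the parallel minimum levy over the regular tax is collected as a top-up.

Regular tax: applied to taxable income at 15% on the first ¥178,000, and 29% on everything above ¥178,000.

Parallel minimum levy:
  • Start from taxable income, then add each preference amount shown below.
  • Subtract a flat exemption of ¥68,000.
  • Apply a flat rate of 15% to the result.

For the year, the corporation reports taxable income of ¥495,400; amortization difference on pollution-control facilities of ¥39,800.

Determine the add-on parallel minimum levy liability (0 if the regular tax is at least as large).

Parallel minimum levy:
  Adjusted income: ¥495,400 + ¥39,800 = ¥535,200
  Less exemption ¥68,000 → base ¥467,200
  ¥467,200 × 15% = ¥70,080

Regular tax:
  ¥178,000 × 15% = ¥26,700
  ¥317,400 × 29% = ¥92,046
  → ¥118,746

¥70,080 ≤ ¥118,746, so no add-on is due.

¥0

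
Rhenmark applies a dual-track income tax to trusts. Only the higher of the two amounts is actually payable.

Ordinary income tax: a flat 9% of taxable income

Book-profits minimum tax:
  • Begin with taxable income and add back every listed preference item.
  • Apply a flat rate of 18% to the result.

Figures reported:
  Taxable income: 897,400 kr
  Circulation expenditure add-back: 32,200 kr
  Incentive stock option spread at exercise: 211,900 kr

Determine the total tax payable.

205,470 kr

Ordinary income tax:
  897,400 kr × 9% = 80,766 kr

Book-profits minimum tax:
  Adjusted income: 897,400 kr + 32,200 kr + 211,900 kr = 1,141,500 kr
  1,141,500 kr × 18% = 205,470 kr

205,470 kr > 80,766 kr, so the book-profits minimum tax is the binding amount.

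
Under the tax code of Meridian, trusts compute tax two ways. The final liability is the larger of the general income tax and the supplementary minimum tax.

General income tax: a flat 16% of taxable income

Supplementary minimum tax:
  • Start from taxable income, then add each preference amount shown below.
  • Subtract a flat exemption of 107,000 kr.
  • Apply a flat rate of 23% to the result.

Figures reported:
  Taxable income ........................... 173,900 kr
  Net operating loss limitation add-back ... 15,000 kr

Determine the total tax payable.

27,824 kr

General income tax:
  173,900 kr × 16% = 27,824 kr

Supplementary minimum tax:
  Adjusted income: 173,900 kr + 15,000 kr = 188,900 kr
  Less exemption 107,000 kr → base 81,900 kr
  81,900 kr × 23% = 18,837 kr

27,824 kr > 18,837 kr, so the general income tax governs.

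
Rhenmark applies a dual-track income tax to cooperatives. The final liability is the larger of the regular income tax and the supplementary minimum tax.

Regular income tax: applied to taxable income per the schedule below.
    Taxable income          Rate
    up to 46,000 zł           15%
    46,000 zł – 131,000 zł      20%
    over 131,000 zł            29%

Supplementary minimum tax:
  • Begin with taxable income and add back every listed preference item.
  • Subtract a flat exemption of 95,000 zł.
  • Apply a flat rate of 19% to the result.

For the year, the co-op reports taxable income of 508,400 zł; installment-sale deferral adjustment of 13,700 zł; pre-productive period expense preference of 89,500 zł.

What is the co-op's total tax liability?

Regular income tax:
  46,000 zł × 15% = 6,900 zł
  85,000 zł × 20% = 17,000 zł
  377,400 zł × 29% = 109,446 zł
  → 133,346 zł

Supplementary minimum tax:
  Adjusted income: 508,400 zł + 13,700 zł + 89,500 zł = 611,600 zł
  Less exemption 95,000 zł → base 516,600 zł
  516,600 zł × 19% = 98,154 zł

133,346 zł > 98,154 zł, so the regular income tax governs.

133,346 zł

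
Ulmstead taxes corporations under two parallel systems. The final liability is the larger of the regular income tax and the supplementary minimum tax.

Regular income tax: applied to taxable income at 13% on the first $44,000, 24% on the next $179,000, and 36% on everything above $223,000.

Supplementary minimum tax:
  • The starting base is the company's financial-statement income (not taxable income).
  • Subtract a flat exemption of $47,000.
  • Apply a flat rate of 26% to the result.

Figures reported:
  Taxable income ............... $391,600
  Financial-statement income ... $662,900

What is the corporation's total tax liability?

Regular income tax:
  $44,000 × 13% = $5,720
  $179,000 × 24% = $42,960
  $168,600 × 36% = $60,696
  → $109,376

Supplementary minimum tax:
  Base (financial-statement income): $662,900
  Less exemption $47,000 → base $615,900
  $615,900 × 26% = $160,134

$160,134 > $109,376, so the supplementary minimum tax is the binding amount.

$160,134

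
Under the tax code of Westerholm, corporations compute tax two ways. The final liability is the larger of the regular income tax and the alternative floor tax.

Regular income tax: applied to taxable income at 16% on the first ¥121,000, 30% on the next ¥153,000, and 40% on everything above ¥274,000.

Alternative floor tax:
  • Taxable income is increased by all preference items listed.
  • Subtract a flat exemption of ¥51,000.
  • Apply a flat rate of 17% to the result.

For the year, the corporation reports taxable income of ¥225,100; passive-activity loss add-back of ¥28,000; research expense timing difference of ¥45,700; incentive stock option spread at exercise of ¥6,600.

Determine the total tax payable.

Alternative floor tax:
  Adjusted income: ¥225,100 + ¥28,000 + ¥45,700 + ¥6,600 = ¥305,400
  Less exemption ¥51,000 → base ¥254,400
  ¥254,400 × 17% = ¥43,248

Regular income tax:
  ¥121,000 × 16% = ¥19,360
  ¥104,100 × 30% = ¥31,230
  → ¥50,590

¥50,590 > ¥43,248, so the regular income tax governs.

¥50,590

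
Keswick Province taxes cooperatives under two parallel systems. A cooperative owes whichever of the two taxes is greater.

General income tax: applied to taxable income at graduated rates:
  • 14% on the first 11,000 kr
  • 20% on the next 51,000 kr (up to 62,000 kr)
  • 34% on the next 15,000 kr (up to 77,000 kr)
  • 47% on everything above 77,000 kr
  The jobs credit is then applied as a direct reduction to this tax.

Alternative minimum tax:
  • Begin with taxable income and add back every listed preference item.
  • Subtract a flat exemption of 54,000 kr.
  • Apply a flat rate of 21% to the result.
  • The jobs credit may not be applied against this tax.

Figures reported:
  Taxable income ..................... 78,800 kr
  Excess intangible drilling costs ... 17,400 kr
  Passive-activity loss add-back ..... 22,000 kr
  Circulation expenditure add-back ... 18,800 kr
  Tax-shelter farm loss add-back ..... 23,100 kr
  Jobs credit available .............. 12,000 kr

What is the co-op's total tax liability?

General income tax:
  11,000 kr × 14% = 1,540 kr
  51,000 kr × 20% = 10,200 kr
  15,000 kr × 34% = 5,100 kr
  1,800 kr × 47% = 846 kr
  → 17,686 kr
  Less jobs credit 12,000 kr → 5,686 kr

Alternative minimum tax:
  Adjusted income: 78,800 kr + 17,400 kr + 22,000 kr + 18,800 kr + 23,100 kr = 160,100 kr
  Less exemption 54,000 kr → base 106,100 kr
  106,100 kr × 21% = 22,281 kr

22,281 kr > 5,686 kr, so the alternative minimum tax is the binding amount.

22,281 kr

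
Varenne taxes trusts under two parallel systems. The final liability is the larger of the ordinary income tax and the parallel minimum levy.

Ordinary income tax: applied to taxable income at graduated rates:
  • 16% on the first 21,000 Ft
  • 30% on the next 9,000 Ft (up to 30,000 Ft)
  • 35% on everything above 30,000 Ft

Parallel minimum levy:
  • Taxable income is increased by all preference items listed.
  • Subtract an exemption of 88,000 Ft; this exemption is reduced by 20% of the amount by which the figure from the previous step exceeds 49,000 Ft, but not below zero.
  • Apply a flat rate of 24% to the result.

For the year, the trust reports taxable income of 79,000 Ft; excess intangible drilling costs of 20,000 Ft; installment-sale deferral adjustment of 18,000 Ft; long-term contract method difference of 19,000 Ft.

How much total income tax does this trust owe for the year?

23,210 Ft

Ordinary income tax:
  21,000 Ft × 16% = 3,360 Ft
  9,000 Ft × 30% = 2,700 Ft
  49,000 Ft × 35% = 17,150 Ft
  → 23,210 Ft

Parallel minimum levy:
  Adjusted income: 79,000 Ft + 20,000 Ft + 18,000 Ft + 19,000 Ft = 136,000 Ft
  Exemption: 88,000 Ft − 20% × (136,000 Ft − 49,000 Ft) = 88,000 Ft − 17,400 Ft = 70,600 Ft
  Base: 136,000 Ft − 70,600 Ft = 65,400 Ft
  65,400 Ft × 24% = 15,696 Ft

23,210 Ft > 15,696 Ft, so the ordinary income tax governs.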